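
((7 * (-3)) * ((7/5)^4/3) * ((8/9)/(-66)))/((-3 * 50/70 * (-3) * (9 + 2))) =470596/91884375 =0.01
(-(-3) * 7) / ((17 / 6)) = 126 / 17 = 7.41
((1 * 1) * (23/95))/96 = 23/9120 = 0.00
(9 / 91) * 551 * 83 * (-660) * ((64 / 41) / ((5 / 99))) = -344239974144 / 3731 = -92264801.43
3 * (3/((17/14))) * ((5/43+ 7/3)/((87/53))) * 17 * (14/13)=3282608/16211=202.49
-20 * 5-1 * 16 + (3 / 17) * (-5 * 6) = -2062 / 17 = -121.29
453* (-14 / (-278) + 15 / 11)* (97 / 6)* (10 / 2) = 51777.00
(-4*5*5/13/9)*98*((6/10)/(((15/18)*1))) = -784/13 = -60.31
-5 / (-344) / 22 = 5 / 7568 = 0.00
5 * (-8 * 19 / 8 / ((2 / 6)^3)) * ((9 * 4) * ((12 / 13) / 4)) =-277020 / 13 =-21309.23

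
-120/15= -8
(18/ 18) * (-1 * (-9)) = 9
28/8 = 7/2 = 3.50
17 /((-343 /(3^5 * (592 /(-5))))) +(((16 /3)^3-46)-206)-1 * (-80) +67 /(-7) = 64646879 /46305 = 1396.11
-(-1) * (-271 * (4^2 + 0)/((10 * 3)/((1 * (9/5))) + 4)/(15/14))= -30352/155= -195.82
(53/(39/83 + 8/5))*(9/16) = 197955/13744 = 14.40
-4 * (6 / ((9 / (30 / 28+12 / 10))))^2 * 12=-110.07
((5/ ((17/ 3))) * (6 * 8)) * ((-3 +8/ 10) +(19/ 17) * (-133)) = -1846368/ 289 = -6388.82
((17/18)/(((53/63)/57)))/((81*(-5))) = -0.16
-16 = -16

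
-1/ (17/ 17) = -1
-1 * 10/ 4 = -5/ 2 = -2.50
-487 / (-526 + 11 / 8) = 3896 / 4197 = 0.93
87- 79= 8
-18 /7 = -2.57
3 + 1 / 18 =55 / 18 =3.06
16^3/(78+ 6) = 1024/21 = 48.76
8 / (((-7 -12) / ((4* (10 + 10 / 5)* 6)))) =-2304 / 19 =-121.26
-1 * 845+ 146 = -699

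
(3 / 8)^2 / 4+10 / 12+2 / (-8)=475 / 768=0.62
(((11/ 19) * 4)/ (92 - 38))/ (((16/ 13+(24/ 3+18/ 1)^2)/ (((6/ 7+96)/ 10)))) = 0.00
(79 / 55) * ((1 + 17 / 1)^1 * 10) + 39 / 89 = 253545 / 979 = 258.98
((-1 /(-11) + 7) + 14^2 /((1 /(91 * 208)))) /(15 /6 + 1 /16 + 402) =652941536 /71203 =9170.14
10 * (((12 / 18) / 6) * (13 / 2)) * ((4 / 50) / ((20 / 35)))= 91 / 90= 1.01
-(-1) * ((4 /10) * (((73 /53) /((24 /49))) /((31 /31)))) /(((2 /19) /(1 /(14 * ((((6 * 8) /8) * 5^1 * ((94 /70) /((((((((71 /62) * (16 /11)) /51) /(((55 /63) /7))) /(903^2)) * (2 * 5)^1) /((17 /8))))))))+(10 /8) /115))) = 57622863152376851 /496097602748019360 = 0.12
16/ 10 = 1.60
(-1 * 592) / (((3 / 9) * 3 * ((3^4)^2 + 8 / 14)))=-0.09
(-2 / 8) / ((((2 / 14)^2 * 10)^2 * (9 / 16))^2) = -23059204 / 50625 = -455.49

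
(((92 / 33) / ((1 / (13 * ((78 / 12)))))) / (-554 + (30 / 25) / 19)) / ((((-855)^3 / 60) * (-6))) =-0.00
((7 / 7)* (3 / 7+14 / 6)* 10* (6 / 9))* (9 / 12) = 290 / 21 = 13.81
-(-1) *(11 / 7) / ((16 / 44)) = 121 / 28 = 4.32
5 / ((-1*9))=-0.56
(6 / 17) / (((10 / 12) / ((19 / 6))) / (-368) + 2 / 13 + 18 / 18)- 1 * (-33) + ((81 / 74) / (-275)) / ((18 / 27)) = 482994652587 / 14504299700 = 33.30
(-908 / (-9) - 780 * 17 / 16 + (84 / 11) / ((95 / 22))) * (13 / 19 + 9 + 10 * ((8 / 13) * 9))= -9977646266 / 211185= -47246.00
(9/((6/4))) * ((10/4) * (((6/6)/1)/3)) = 5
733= 733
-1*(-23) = 23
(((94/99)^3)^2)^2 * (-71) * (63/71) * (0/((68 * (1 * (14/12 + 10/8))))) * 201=0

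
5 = 5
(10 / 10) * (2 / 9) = 0.22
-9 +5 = -4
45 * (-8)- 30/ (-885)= -21238/ 59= -359.97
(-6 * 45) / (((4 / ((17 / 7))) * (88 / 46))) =-52785 / 616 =-85.69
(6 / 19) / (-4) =-3 / 38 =-0.08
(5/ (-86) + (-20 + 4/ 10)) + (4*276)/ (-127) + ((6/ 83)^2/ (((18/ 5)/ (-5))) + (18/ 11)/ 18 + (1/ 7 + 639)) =17695863605887/ 28968038330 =610.88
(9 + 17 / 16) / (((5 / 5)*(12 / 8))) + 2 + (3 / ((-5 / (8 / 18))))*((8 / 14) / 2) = 2417 / 280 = 8.63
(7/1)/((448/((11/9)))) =11/576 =0.02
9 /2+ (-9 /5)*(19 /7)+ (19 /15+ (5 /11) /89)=0.89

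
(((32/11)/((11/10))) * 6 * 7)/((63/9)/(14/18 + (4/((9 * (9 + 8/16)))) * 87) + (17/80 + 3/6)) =51.51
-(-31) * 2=62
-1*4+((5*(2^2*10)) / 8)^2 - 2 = 619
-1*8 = -8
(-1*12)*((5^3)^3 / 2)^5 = -85265128291212022304534912109375 / 8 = -10658141036401502788066860000000.00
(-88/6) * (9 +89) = -4312/3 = -1437.33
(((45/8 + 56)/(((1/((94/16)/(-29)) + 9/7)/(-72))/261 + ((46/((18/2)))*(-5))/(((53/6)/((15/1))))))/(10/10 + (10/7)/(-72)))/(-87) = 58490184564/3512301158509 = 0.02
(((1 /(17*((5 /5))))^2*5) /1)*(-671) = -11.61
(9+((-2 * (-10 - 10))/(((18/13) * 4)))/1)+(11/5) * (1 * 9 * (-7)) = -122.38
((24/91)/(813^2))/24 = 0.00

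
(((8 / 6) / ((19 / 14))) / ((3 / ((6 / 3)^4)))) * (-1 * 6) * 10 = -17920 / 57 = -314.39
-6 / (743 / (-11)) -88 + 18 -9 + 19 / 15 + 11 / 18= -5151223 / 66870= -77.03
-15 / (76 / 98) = -735 / 38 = -19.34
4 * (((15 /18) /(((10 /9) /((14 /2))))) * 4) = 84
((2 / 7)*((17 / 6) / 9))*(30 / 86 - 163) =-118898 / 8127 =-14.63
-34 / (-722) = 17 / 361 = 0.05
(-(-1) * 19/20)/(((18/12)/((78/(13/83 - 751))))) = -1079/16400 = -0.07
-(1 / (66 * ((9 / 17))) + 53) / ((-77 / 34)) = 535483 / 22869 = 23.42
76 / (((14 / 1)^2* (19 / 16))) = 16 / 49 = 0.33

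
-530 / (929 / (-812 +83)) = 386370 / 929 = 415.90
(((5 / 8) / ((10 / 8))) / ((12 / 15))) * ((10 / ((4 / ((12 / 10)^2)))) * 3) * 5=135 / 4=33.75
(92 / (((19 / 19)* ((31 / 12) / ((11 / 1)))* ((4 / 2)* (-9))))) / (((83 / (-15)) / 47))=475640 / 2573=184.86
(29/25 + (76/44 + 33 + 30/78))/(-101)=-129672/361075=-0.36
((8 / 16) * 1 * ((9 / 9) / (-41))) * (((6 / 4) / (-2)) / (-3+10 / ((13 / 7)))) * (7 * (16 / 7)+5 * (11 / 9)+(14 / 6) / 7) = 1313 / 15252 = 0.09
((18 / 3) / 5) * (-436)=-2616 / 5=-523.20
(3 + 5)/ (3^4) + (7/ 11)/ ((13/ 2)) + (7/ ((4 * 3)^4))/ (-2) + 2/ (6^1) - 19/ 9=-3125923/ 1976832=-1.58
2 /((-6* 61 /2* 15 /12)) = -8 /915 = -0.01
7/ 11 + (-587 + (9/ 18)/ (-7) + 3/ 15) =-451401/ 770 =-586.24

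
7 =7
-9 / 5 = -1.80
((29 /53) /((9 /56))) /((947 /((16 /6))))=12992 /1355157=0.01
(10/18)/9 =5/81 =0.06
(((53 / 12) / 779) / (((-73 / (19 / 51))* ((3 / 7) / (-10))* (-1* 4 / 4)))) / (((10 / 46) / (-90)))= 42665 / 152643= 0.28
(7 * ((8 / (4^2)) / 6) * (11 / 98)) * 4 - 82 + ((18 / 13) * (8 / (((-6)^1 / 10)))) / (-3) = -41269 / 546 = -75.58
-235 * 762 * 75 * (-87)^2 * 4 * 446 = -181349955054000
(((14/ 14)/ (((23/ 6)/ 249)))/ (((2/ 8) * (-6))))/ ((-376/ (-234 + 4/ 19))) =-553029/ 20539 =-26.93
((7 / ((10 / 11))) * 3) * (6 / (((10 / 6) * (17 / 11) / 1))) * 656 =15002064 / 425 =35298.97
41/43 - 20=-19.05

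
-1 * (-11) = 11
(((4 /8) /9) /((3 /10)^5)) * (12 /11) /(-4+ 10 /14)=-1400000 /184437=-7.59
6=6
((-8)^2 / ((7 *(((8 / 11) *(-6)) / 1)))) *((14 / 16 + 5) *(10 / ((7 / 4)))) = -10340 / 147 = -70.34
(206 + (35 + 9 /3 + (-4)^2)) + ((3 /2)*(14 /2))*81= 2221 /2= 1110.50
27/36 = 3/4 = 0.75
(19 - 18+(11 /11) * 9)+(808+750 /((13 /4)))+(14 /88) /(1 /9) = 600715 /572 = 1050.20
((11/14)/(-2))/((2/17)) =-3.34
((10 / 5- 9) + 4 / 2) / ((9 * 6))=-5 / 54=-0.09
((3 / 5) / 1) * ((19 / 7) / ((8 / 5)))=57 / 56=1.02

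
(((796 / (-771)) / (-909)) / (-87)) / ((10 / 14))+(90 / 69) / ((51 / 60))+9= 1255736612183 / 119202201315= 10.53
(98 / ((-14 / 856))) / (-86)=2996 / 43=69.67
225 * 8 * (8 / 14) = 7200 / 7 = 1028.57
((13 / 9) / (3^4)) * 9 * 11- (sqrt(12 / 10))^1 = 143 / 81- sqrt(30) / 5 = 0.67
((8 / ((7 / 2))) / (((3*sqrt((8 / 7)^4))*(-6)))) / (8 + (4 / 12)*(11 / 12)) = -0.01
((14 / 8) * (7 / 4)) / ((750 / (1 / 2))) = 0.00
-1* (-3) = 3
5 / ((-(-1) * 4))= 5 / 4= 1.25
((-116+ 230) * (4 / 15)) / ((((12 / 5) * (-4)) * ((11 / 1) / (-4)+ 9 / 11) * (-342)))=-0.00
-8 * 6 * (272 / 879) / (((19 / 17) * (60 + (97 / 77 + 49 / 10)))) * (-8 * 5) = 2278707200 / 283599681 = 8.03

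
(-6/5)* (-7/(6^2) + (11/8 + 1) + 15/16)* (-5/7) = 2.67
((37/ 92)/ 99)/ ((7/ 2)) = 0.00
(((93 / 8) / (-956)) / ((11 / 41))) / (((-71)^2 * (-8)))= 3813 / 3392713984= 0.00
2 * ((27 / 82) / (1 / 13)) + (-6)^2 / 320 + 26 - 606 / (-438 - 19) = 53961833 / 1498960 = 36.00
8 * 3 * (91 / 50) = 1092 / 25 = 43.68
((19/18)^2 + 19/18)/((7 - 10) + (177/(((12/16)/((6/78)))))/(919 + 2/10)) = -0.73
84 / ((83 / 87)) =7308 / 83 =88.05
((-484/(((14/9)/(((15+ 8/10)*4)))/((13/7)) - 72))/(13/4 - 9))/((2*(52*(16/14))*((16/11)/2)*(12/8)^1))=-200739/22259768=-0.01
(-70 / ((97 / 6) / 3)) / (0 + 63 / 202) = -4040 / 97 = -41.65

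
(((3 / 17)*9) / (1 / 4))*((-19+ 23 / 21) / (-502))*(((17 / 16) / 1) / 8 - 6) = -1.33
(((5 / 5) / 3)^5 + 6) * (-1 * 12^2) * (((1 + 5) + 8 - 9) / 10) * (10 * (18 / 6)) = -116720 / 9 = -12968.89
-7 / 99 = -0.07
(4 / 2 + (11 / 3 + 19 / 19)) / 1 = 20 / 3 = 6.67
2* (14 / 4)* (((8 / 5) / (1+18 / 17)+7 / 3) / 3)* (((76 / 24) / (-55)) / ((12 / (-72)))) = 31027 / 12375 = 2.51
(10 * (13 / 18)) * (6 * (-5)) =-650 / 3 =-216.67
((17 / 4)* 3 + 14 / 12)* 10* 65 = 54275 / 6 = 9045.83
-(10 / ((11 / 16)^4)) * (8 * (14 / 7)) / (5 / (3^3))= -56623104 / 14641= -3867.43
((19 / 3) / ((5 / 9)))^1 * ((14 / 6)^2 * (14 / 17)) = 13034 / 255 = 51.11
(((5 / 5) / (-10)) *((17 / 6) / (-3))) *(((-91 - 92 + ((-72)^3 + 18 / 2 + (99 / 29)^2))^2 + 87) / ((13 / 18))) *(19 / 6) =2654519754001162192 / 45973265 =57740509707.13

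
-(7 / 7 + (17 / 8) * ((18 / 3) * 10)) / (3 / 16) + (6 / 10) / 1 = -10271 / 15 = -684.73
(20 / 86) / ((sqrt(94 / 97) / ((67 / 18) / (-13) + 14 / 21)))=445*sqrt(9118) / 472914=0.09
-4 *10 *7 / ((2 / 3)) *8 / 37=-3360 / 37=-90.81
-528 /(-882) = 88 /147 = 0.60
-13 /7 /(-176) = 0.01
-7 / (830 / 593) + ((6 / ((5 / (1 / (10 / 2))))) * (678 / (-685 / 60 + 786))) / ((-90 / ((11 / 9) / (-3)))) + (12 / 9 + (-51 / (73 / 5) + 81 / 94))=-1705046191208 / 270712333125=-6.30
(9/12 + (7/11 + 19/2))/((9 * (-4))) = -479/1584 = -0.30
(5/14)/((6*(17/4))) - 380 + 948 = 202781/357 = 568.01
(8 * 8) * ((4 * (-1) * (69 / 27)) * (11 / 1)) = -7196.44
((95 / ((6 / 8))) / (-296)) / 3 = -95 / 666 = -0.14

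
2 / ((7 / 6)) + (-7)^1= -37 / 7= -5.29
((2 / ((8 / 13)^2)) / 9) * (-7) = -1183 / 288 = -4.11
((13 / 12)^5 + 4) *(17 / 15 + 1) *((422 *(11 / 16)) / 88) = 288357031 / 7464960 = 38.63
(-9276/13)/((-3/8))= 24736/13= 1902.77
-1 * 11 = -11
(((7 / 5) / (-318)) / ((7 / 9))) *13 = -39 / 530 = -0.07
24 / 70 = 12 / 35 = 0.34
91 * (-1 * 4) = -364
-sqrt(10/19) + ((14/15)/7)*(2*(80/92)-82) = -3692/345-sqrt(190)/19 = -11.43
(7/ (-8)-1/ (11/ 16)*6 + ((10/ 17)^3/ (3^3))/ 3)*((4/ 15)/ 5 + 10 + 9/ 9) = -55739022853/ 525297960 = -106.11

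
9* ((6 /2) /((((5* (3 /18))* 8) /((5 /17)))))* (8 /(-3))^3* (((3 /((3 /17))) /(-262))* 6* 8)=9216 /131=70.35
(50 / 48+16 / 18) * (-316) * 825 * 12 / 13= -6039550 / 13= -464580.77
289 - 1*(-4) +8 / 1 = 301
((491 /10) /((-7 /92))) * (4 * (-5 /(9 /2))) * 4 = 722752 /63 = 11472.25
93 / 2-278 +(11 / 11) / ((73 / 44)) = -33711 / 146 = -230.90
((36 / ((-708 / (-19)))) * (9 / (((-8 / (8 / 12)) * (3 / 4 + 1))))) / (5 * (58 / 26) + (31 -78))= 2223 / 192458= 0.01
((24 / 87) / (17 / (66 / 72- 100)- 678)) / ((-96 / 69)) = 943 / 3225384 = 0.00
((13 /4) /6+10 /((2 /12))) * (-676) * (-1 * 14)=1718899 /3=572966.33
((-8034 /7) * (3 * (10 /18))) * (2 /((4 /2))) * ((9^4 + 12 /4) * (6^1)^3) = -18984663360 /7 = -2712094765.71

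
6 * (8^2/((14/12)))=2304/7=329.14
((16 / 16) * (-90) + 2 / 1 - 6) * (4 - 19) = 1410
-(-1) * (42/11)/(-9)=-14/33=-0.42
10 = 10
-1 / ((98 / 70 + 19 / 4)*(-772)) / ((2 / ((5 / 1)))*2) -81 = -7691411 / 94956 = -81.00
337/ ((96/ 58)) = 9773/ 48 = 203.60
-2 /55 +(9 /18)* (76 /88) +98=21647 /220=98.40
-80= -80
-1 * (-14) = 14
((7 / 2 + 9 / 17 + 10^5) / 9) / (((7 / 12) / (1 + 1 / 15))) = 12089376 / 595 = 20318.28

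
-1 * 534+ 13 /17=-9065 /17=-533.24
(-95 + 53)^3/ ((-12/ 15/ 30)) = 2778300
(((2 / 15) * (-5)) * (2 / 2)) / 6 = -1 / 9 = -0.11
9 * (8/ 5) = 14.40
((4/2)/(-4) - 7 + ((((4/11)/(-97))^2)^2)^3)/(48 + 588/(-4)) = 32663618320787678534285457670408553983/431159761834397356652568041249835831078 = 0.08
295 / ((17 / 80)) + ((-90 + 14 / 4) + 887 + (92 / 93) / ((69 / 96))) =6925133 / 3162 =2190.11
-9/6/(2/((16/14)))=-6/7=-0.86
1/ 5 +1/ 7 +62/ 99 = 3358/ 3465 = 0.97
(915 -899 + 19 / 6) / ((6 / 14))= 805 / 18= 44.72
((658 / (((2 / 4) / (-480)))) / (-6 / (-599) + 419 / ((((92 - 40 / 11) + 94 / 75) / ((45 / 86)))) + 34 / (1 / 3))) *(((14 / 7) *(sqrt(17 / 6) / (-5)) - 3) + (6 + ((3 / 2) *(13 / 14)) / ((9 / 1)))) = -7589849972252800 / 397836699321 + 160389282432512 *sqrt(102) / 397836699321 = -15006.15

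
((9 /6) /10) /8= 0.02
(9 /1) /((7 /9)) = 81 /7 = 11.57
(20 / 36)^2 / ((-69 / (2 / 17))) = -50 / 95013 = -0.00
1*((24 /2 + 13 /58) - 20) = -451 /58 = -7.78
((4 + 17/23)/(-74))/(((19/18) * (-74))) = 981/1196506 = 0.00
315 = 315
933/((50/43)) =802.38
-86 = -86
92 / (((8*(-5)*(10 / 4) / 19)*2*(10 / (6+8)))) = -3059 / 250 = -12.24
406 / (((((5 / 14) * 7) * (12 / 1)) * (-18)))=-0.75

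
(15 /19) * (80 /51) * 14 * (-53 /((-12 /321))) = 24580.19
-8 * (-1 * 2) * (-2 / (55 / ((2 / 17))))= -64 / 935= -0.07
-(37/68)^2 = -1369/4624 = -0.30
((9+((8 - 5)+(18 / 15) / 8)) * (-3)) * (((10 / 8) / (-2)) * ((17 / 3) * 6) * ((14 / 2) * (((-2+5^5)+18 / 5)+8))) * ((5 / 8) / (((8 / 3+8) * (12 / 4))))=1359648423 / 4096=331945.42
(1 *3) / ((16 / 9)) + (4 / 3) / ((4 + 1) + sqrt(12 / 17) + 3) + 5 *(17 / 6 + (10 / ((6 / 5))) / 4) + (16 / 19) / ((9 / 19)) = 1093019 / 38736 - 2 *sqrt(51) / 807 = 28.20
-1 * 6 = -6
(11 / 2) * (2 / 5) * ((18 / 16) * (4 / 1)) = 99 / 10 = 9.90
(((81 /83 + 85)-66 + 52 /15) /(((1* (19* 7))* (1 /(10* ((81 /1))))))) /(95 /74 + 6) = 116627256 /5950021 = 19.60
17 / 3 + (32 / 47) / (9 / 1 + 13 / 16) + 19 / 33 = 1536970 / 243507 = 6.31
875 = 875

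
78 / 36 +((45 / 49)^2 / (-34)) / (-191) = 50677343 / 23388141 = 2.17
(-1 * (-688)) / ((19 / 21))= 14448 / 19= 760.42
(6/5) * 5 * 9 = 54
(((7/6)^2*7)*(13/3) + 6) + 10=6187/108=57.29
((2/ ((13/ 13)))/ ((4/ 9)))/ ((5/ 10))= 9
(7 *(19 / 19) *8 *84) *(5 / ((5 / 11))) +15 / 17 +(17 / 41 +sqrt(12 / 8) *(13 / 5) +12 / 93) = 51748.61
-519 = -519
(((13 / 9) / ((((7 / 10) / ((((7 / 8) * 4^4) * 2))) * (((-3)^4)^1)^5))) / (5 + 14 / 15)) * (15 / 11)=208000 / 3413561928579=0.00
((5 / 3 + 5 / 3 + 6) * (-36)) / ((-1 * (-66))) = -56 / 11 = -5.09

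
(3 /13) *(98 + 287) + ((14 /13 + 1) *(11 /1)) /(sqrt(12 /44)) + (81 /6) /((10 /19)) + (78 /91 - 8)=99 *sqrt(33) /13 + 195383 /1820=151.10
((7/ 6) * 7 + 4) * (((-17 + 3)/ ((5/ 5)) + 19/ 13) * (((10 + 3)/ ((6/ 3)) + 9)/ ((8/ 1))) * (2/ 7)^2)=-368869/ 15288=-24.13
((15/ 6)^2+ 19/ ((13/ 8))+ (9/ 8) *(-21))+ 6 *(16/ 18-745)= -1394749/ 312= -4470.35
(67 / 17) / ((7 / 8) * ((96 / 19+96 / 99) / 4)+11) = 42009 / 131291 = 0.32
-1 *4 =-4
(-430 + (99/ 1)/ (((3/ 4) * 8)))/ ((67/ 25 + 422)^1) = -20675/ 21234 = -0.97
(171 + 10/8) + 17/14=4857/28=173.46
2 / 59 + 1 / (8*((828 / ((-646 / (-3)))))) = 38929 / 586224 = 0.07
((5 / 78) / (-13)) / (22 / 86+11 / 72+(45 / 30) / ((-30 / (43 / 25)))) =-322500 / 21098467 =-0.02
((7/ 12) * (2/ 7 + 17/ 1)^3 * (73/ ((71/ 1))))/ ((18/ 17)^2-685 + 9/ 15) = -16988464735/ 3747216984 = -4.53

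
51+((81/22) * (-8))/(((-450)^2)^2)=71001562499/1392187500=51.00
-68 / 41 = -1.66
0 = 0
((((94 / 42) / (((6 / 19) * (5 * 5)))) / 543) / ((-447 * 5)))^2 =797449 / 14614226085308062500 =0.00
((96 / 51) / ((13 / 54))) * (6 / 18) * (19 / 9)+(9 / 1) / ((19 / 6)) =35038 / 4199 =8.34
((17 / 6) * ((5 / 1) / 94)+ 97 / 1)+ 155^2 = 13604893 / 564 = 24122.15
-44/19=-2.32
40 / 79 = 0.51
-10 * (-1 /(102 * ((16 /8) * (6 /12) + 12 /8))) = 2 /51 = 0.04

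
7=7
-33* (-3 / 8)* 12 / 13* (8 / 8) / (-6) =-99 / 52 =-1.90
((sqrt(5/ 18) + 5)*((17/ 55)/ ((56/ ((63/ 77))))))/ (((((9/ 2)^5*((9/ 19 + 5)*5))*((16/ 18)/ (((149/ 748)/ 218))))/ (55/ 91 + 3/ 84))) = 659623*sqrt(10)/ 67262977234252800 + 659623/ 2242099241141760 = 0.00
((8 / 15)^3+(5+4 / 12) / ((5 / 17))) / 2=30856 / 3375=9.14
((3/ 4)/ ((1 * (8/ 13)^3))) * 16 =6591/ 128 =51.49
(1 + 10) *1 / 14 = 11 / 14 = 0.79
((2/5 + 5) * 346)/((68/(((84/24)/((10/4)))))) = 32697/850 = 38.47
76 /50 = 38 /25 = 1.52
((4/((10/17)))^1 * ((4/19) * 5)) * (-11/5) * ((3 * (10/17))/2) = -13.89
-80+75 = -5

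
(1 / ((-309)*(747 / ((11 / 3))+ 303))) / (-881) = 11 / 1517404446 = 0.00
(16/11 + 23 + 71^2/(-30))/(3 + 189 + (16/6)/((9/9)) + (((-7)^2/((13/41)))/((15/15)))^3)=-104096057/2675941755850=-0.00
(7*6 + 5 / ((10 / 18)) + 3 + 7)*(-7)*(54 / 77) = -3294 / 11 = -299.45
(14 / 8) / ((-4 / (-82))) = 287 / 8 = 35.88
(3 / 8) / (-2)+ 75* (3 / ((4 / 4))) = 3597 / 16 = 224.81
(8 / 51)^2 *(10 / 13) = 0.02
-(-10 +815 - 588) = -217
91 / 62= 1.47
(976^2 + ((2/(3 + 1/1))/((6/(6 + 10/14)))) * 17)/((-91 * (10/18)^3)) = -19444175469/318500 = -61049.22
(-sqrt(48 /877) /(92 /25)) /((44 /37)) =-925 * sqrt(2631) /887524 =-0.05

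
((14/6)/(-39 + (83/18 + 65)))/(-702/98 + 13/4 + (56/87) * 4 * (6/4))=-2744/1843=-1.49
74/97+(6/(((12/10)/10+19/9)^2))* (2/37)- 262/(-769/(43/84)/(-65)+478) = 48327497760334/158345923808467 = 0.31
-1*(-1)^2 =-1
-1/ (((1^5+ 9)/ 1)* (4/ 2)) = -1/ 20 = -0.05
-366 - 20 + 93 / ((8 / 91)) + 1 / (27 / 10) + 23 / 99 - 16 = 1559791 / 2376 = 656.48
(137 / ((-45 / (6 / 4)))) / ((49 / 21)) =-137 / 70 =-1.96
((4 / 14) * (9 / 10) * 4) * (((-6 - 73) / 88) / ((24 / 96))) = -1422 / 385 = -3.69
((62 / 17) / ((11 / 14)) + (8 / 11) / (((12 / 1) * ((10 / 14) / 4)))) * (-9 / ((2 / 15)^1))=-62874 / 187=-336.22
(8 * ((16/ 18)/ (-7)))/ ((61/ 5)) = -0.08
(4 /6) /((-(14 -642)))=1 /942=0.00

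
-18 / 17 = -1.06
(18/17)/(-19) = -18/323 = -0.06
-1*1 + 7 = 6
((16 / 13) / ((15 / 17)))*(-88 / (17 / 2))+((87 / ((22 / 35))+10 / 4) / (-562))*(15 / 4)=-37083899 / 2410980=-15.38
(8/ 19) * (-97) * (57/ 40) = -291/ 5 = -58.20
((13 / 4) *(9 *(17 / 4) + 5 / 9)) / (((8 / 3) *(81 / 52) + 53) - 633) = -236093 / 1077984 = -0.22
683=683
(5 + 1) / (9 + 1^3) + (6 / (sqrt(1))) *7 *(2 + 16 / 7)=903 / 5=180.60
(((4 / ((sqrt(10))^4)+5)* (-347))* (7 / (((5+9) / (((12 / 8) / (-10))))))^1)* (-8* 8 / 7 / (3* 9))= -5552 / 125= -44.42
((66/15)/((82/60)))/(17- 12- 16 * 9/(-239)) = 31548/54899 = 0.57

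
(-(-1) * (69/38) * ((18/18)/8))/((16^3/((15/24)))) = 345/9961472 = 0.00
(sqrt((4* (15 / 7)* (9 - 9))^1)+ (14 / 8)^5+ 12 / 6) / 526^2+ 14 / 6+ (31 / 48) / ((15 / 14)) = 37434004571 / 12749230080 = 2.94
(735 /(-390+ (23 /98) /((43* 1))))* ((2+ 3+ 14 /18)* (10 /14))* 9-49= -195570613 /1643437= -119.00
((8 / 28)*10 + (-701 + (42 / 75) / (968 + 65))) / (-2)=126206677 / 361550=349.07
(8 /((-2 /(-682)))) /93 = 88 /3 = 29.33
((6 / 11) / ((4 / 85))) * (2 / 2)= 255 / 22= 11.59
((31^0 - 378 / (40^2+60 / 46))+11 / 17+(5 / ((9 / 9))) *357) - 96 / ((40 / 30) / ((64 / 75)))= 2700053984 / 1565275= 1724.97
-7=-7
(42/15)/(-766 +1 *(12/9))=-21/5735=-0.00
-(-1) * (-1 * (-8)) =8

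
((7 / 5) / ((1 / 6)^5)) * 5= 54432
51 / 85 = 3 / 5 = 0.60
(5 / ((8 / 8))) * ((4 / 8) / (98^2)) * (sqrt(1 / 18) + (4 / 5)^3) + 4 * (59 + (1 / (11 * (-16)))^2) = 5 * sqrt(2) / 115248 + 109700851577 / 464833600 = 236.00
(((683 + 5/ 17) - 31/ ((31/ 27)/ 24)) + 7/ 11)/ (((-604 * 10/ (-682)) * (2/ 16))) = 416578/ 12835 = 32.46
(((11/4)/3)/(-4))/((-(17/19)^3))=75449/235824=0.32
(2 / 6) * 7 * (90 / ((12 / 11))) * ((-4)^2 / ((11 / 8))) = 2240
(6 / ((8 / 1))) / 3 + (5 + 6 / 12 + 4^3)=279 / 4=69.75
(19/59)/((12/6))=19/118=0.16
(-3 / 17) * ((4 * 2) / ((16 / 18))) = -27 / 17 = -1.59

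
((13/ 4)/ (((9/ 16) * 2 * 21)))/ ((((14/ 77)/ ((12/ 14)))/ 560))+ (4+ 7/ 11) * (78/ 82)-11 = 10131644/ 28413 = 356.58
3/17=0.18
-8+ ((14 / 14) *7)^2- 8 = 33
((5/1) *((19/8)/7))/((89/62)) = 2945/2492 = 1.18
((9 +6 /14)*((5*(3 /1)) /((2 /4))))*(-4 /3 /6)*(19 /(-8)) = 1045 /7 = 149.29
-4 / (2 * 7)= -2 / 7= -0.29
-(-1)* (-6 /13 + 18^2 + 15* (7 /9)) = 13073 /39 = 335.21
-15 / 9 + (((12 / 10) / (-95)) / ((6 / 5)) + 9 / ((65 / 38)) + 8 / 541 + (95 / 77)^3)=1002402116567 / 183015405573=5.48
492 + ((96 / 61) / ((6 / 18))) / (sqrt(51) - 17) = 209940 / 427 - 144 * sqrt(51) / 7259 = 491.52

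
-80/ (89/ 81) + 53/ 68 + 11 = -61.03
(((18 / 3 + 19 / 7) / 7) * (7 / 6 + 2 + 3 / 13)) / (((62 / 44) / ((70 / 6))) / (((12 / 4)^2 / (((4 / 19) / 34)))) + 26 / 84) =4707725 / 344617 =13.66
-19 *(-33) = 627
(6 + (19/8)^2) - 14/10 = 3277/320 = 10.24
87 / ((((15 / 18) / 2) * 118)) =522 / 295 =1.77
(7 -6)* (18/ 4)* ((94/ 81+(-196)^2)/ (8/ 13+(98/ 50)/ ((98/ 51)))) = 1011331750/ 9567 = 105710.44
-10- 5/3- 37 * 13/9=-586/9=-65.11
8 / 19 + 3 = 65 / 19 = 3.42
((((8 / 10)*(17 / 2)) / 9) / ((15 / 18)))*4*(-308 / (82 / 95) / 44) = -18088 / 615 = -29.41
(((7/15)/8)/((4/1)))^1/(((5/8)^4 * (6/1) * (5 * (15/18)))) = 896/234375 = 0.00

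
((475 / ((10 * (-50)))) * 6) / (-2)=57 / 20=2.85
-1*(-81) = 81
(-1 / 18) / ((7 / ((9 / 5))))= -1 / 70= -0.01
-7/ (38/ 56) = -196/ 19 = -10.32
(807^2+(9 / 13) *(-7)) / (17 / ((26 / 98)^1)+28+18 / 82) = 6428021 / 911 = 7056.01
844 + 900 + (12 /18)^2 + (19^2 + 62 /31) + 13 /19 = 360490 /171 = 2108.13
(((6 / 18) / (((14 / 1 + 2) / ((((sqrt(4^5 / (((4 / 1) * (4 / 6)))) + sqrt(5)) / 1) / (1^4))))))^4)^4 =1851205833263729069 * sqrt(30) / 6203686292963894558195712 + 1365887891585895537121 / 794071845499378503449051136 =0.00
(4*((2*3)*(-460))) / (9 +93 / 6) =-22080 / 49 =-450.61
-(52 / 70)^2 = -676 / 1225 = -0.55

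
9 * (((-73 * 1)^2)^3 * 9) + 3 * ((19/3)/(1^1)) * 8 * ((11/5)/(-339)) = 20777432598346583/1695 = 12258072329408.01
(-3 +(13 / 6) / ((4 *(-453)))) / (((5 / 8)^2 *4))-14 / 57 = -1398452 / 645525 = -2.17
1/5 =0.20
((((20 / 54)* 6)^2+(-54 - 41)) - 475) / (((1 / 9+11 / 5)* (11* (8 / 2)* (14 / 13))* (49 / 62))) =-3547175 / 543312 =-6.53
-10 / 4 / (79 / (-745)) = 3725 / 158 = 23.58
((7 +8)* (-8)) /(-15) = 8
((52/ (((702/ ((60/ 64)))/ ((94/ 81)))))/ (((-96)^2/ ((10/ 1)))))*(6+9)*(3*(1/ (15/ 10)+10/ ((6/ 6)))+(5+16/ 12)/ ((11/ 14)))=3883375/ 73903104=0.05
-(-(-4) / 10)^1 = -2 / 5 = -0.40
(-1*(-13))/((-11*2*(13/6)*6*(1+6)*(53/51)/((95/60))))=-323/32648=-0.01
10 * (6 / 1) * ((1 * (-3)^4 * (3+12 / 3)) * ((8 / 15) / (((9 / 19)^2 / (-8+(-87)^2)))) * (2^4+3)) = 11616841376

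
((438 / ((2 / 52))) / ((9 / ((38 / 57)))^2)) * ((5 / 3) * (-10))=-759200 / 729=-1041.43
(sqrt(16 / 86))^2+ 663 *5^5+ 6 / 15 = 2071875.59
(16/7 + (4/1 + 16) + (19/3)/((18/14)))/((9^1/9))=5143/189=27.21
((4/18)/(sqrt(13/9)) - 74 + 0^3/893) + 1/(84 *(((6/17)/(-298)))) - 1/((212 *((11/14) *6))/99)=-280979/3339 + 2 *sqrt(13)/39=-83.97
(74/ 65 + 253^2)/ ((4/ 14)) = 29124613/ 130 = 224035.48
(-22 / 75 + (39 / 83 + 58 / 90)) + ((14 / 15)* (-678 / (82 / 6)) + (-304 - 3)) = -269886233 / 765675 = -352.48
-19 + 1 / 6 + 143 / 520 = -2227 / 120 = -18.56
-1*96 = -96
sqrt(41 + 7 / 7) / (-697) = -sqrt(42) / 697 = -0.01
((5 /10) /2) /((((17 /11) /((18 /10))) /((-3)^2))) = 891 /340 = 2.62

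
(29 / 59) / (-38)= -29 / 2242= -0.01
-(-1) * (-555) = -555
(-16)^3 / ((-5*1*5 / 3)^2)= -36864 / 625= -58.98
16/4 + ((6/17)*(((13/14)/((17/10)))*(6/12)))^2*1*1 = 16408141/4092529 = 4.01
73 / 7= 10.43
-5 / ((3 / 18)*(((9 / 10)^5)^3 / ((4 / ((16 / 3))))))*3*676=-1690000000000000000 / 7625597484987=-221621.98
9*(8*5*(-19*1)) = -6840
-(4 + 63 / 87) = -137 / 29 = -4.72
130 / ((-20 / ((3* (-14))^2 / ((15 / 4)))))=-15288 / 5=-3057.60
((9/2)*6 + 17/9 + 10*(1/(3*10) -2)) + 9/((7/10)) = 1391/63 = 22.08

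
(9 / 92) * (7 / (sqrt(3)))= 0.40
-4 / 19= -0.21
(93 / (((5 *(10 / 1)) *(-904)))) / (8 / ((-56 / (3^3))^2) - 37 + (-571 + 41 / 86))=195951 / 57681217250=0.00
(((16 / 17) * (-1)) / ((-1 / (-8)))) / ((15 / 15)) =-128 / 17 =-7.53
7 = 7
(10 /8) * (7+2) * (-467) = -21015 /4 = -5253.75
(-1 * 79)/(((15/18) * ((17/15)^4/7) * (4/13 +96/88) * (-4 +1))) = 32026995/334084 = 95.87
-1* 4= -4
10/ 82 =5/ 41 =0.12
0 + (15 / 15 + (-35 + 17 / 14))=-459 / 14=-32.79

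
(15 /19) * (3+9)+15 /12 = 815 /76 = 10.72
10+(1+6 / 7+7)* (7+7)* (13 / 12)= 433 / 3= 144.33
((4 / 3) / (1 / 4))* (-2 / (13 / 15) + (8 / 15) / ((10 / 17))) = -21856 / 2925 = -7.47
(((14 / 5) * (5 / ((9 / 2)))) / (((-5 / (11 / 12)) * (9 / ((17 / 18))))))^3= -2242946629 / 10460353203000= -0.00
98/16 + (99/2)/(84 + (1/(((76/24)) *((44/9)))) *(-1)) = 628231/93560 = 6.71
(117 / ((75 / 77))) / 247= 231 / 475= 0.49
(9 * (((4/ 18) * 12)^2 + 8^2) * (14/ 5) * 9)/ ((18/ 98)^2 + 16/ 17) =658296576/ 39793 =16543.02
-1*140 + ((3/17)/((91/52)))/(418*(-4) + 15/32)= -891127124/6365191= -140.00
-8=-8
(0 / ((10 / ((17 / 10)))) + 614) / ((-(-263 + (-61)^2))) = -307 / 1729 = -0.18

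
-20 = -20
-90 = -90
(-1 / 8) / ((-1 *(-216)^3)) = -1 / 80621568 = -0.00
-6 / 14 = -3 / 7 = -0.43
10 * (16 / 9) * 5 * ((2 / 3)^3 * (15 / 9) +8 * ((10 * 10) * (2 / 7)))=103904000 / 5103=20361.36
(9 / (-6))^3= -27 / 8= -3.38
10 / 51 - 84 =-4274 / 51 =-83.80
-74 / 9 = -8.22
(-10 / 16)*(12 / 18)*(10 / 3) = -25 / 18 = -1.39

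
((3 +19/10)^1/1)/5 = 49/50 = 0.98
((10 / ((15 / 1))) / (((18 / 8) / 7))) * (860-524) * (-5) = -31360 / 9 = -3484.44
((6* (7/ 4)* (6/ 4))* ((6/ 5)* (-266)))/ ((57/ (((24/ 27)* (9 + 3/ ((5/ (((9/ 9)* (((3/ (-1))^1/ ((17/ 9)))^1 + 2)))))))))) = -308112/ 425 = -724.97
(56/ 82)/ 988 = 0.00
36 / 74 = 18 / 37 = 0.49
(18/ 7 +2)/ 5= 32/ 35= 0.91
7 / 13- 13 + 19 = 85 / 13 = 6.54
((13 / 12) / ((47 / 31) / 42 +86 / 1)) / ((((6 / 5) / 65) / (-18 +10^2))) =55.93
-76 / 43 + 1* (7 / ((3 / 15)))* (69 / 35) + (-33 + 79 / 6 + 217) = 68215 / 258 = 264.40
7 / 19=0.37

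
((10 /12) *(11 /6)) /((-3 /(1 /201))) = -55 /21708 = -0.00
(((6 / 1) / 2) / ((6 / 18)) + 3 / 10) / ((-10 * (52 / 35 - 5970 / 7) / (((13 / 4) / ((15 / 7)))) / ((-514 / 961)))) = -163709 / 184747600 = -0.00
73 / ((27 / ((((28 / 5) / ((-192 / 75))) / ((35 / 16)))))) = -73 / 27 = -2.70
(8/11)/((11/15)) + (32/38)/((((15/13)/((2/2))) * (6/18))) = 36568/11495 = 3.18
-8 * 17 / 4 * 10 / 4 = -85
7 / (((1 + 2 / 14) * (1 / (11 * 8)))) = 539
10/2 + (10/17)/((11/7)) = 1005/187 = 5.37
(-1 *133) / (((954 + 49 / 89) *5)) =-11837 / 424775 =-0.03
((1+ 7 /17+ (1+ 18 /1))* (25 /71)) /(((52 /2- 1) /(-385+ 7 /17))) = -110.57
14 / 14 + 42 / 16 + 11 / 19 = 639 / 152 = 4.20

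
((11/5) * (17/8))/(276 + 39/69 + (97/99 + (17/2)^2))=425799/31859330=0.01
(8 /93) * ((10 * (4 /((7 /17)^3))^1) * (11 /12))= 4323440 /95697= 45.18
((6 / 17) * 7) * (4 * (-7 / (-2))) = 34.59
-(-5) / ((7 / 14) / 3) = 30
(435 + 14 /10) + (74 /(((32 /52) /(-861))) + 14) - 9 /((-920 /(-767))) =-18968993 /184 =-103092.35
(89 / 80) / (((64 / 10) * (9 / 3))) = 89 / 1536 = 0.06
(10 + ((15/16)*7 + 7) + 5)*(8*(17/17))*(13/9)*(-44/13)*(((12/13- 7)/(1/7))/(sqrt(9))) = 5559862/351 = 15840.06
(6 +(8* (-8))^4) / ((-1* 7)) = -2396746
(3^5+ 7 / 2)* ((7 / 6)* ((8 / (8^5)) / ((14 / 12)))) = 0.06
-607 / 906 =-0.67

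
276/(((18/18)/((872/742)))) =324.36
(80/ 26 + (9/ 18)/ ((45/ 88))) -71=-39163/ 585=-66.95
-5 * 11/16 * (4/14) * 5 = -275/56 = -4.91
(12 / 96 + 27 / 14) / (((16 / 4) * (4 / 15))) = 1725 / 896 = 1.93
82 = 82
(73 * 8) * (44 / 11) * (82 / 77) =191552 / 77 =2487.69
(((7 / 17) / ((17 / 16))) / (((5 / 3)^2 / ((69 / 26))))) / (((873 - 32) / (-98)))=-3408048 / 78990925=-0.04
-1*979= -979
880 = 880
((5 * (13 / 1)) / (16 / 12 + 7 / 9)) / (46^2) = 585 / 40204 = 0.01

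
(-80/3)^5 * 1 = -3276800000/243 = -13484773.66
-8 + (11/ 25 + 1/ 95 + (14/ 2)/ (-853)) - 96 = -103.56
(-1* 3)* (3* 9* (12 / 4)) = -243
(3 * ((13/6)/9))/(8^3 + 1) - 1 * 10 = -92327/9234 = -10.00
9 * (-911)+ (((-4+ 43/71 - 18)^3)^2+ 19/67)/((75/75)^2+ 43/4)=3288856448510468451533/403387794067229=8153088.66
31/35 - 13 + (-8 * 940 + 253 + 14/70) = -254762/35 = -7278.91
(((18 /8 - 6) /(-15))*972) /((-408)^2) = 27 /18496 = 0.00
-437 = -437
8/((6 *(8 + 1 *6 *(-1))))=2/3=0.67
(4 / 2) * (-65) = -130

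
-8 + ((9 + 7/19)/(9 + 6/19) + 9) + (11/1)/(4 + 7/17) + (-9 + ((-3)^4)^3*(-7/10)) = -1097438943/2950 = -372013.20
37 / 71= 0.52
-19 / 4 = -4.75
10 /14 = 5 /7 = 0.71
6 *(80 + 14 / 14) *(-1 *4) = -1944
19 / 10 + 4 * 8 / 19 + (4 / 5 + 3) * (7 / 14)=5.48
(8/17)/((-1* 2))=-4/17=-0.24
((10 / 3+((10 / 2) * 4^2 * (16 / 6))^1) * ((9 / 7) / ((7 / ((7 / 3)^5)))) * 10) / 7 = 318500 / 81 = 3932.10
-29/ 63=-0.46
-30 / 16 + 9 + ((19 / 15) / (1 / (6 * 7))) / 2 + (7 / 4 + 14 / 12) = 4397 / 120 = 36.64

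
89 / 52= 1.71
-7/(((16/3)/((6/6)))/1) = -21/16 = -1.31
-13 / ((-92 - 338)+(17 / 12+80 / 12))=156 / 5063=0.03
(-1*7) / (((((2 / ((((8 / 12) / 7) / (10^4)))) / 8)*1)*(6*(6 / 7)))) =-7 / 135000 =-0.00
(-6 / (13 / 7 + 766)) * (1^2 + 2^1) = -126 / 5375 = -0.02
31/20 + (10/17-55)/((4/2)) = -8723/340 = -25.66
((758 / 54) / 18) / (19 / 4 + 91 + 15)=758 / 107649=0.01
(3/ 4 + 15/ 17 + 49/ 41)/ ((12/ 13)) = 102479/ 33456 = 3.06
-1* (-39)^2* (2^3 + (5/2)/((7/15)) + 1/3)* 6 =-874575/7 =-124939.29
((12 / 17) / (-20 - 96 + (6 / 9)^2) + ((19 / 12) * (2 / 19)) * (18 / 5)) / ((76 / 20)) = 2625 / 16796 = 0.16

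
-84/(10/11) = -462/5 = -92.40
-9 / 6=-3 / 2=-1.50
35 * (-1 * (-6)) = 210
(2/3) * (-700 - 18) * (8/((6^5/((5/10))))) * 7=-2513/1458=-1.72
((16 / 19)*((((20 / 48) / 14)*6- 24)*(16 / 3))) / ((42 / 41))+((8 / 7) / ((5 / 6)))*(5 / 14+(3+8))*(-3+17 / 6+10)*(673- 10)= 4249832932 / 41895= 101440.10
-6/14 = -3/7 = -0.43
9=9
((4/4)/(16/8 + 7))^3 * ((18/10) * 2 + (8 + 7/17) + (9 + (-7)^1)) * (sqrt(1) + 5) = 794/6885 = 0.12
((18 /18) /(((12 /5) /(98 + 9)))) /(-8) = -535 /96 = -5.57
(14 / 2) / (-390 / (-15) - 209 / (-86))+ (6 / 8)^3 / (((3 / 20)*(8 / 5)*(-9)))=15931 / 312960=0.05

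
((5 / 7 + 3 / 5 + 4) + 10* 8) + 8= 3266 / 35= 93.31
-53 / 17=-3.12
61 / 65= 0.94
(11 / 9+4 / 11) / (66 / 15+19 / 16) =12560 / 44253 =0.28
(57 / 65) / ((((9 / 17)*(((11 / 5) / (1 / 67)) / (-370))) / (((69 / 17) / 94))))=-80845 / 450307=-0.18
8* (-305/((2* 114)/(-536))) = 326960/57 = 5736.14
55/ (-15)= -11/ 3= -3.67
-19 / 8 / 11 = -19 / 88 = -0.22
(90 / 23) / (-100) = -0.04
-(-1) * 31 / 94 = 31 / 94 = 0.33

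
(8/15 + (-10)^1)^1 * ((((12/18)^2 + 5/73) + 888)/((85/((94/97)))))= -7791935044/81254475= -95.90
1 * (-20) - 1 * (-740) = 720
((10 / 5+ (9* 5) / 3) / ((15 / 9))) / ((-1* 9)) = -17 / 15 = -1.13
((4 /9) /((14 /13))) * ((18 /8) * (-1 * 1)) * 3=-39 /14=-2.79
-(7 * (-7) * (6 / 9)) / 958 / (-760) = -49 / 1092120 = -0.00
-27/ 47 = -0.57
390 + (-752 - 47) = -409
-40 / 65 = -8 / 13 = -0.62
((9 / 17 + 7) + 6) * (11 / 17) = 2530 / 289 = 8.75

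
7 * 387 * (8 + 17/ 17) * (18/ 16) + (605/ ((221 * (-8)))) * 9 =12122091/ 442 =27425.55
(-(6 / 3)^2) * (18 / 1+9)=-108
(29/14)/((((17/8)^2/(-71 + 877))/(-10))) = -7479680/2023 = -3697.32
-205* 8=-1640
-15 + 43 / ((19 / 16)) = 403 / 19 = 21.21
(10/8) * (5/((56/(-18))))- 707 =-79409/112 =-709.01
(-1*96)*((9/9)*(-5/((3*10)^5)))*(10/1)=0.00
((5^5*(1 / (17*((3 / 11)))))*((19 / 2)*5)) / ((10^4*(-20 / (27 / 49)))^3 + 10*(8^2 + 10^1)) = -389559375 / 581827781818172814104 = -0.00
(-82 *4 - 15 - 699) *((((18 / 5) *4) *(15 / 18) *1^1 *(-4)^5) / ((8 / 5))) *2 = 16005120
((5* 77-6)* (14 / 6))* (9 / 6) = 1326.50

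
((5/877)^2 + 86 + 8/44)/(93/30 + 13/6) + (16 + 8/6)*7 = 276098864279/2005119303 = 137.70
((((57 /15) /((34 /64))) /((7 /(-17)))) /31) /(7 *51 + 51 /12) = -2432 /1567825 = -0.00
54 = 54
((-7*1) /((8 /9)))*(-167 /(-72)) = -1169 /64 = -18.27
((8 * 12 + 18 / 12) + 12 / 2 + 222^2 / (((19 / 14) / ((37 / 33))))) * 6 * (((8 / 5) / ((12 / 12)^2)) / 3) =136501368 / 1045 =130623.32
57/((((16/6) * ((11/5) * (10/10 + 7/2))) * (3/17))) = 1615/132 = 12.23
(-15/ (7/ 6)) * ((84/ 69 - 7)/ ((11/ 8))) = 13680/ 253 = 54.07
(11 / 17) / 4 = 11 / 68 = 0.16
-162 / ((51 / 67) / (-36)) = 130248 / 17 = 7661.65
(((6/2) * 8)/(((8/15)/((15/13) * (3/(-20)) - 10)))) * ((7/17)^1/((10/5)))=-166635/1768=-94.25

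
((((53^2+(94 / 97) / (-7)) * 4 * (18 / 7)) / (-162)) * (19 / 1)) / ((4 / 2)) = -8052694 / 4753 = -1694.23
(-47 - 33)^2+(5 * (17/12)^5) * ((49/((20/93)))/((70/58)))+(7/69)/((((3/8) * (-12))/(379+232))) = 449170260563/38154240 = 11772.49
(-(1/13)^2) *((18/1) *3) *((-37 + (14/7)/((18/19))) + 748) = -227.86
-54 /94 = -27 /47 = -0.57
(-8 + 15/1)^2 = 49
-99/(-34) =99/34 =2.91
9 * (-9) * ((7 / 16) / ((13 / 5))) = -2835 / 208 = -13.63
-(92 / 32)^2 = -529 / 64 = -8.27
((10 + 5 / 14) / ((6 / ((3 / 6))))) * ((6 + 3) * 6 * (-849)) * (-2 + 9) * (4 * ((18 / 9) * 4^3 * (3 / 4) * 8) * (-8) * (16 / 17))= 108915425280 / 17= 6406789722.35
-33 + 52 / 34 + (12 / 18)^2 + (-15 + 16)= -4594 / 153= -30.03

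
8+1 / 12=97 / 12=8.08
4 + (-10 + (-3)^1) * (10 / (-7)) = 158 / 7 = 22.57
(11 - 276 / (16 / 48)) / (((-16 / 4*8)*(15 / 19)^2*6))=294937 / 43200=6.83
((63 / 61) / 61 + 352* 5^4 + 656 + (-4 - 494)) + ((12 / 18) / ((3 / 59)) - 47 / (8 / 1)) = 58984913273 / 267912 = 220165.25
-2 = -2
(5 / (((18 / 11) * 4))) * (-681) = -12485 / 24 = -520.21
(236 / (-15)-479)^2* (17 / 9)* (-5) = -936211097 / 405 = -2311632.34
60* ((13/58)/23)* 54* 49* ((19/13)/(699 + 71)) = 21546/7337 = 2.94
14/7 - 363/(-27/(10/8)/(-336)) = -16934/3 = -5644.67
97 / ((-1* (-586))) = 97 / 586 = 0.17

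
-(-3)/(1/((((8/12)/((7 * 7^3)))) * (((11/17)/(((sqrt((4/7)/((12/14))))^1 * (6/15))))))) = 55 * sqrt(6)/81634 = 0.00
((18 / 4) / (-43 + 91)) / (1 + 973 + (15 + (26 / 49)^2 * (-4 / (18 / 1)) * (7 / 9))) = 0.00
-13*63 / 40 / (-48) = 273 / 640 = 0.43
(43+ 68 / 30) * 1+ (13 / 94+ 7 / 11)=714101 / 15510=46.04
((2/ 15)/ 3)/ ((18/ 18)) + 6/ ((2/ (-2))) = -5.96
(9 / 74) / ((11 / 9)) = 81 / 814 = 0.10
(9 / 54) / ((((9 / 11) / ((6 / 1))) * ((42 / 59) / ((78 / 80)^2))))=109681 / 67200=1.63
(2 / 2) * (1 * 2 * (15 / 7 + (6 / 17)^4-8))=-6830578 / 584647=-11.68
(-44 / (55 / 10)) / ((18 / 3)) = -4 / 3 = -1.33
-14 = -14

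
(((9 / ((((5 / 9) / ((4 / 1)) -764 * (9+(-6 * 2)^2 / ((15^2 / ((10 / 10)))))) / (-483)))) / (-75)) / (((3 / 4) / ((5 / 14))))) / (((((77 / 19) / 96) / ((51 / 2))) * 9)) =-128373120 / 510382103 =-0.25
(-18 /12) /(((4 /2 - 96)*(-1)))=-3 /188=-0.02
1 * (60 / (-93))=-20 / 31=-0.65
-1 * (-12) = 12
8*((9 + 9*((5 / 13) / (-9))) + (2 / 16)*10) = 1026 / 13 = 78.92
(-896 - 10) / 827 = -906 / 827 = -1.10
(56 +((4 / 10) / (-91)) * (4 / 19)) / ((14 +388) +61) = 484112 / 4002635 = 0.12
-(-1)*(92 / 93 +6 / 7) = 1.85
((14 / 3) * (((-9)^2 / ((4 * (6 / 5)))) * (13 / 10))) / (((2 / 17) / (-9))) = -125307 / 16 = -7831.69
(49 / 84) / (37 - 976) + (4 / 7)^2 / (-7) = -182689 / 3864924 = -0.05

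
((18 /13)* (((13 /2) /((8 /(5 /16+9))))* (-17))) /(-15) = 7599 /640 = 11.87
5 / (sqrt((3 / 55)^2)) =91.67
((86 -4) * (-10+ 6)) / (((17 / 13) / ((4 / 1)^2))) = -68224 / 17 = -4013.18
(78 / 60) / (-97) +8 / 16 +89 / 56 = 56381 / 27160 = 2.08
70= 70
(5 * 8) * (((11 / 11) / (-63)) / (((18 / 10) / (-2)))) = 400 / 567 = 0.71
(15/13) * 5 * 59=4425/13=340.38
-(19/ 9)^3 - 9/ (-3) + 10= 2618/ 729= 3.59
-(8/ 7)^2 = -64/ 49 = -1.31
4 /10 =2 /5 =0.40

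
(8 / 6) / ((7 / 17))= 68 / 21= 3.24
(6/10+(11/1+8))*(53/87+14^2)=335258/87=3853.54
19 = 19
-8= -8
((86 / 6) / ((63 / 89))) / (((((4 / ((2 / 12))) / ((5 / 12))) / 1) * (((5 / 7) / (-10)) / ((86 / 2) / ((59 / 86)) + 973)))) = -1169244175 / 229392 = -5097.14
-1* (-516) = 516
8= 8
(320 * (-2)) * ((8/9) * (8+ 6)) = -71680/9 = -7964.44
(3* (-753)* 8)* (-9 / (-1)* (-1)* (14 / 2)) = 1138536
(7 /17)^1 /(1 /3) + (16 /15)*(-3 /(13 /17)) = -3259 /1105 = -2.95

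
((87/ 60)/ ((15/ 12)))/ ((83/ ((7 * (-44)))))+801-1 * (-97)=1854418/ 2075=893.70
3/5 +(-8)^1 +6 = -7/5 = -1.40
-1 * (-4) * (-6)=-24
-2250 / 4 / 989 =-1125 / 1978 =-0.57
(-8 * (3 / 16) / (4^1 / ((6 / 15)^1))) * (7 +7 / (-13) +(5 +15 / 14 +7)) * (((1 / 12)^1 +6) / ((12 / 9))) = -155709 / 11648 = -13.37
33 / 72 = 11 / 24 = 0.46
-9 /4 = -2.25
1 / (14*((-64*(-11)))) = 1 / 9856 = 0.00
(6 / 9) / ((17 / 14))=28 / 51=0.55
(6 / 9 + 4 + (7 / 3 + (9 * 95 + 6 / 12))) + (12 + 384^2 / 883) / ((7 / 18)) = 16352097 / 12362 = 1322.77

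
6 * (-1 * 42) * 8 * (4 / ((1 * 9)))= -896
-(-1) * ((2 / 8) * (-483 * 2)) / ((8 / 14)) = -3381 / 8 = -422.62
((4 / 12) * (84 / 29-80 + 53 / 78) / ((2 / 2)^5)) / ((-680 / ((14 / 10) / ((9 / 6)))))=1210097 / 34608600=0.03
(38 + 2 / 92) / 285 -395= -1725567 / 4370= -394.87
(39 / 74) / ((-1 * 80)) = -39 / 5920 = -0.01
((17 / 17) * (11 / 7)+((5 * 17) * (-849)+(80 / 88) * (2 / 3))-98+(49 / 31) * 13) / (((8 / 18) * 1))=-1551937809 / 9548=-162540.62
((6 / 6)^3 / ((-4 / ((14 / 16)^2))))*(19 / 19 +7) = -49 / 32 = -1.53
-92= -92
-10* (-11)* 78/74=4290/37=115.95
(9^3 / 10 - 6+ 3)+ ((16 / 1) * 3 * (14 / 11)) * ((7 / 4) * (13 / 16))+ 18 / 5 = 1764 / 11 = 160.36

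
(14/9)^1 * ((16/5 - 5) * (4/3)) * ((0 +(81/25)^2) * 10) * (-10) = 3919.10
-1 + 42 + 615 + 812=1468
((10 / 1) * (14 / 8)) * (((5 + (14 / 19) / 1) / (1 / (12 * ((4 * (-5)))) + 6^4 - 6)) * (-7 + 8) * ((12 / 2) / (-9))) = -305200 / 5882381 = -0.05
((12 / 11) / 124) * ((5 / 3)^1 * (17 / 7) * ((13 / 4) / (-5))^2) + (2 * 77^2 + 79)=2279492393 / 190960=11937.02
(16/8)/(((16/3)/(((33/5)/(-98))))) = -99/3920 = -0.03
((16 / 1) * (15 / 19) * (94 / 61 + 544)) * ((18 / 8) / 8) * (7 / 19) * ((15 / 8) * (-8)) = -235857825 / 22021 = -10710.59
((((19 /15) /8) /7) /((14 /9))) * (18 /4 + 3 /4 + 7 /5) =1083 /11200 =0.10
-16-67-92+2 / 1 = -173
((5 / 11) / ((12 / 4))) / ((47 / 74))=370 / 1551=0.24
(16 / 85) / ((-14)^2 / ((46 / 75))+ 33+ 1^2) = 92 / 172805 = 0.00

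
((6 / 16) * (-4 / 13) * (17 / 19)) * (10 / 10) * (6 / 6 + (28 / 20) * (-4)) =1173 / 2470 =0.47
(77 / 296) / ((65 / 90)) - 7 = -12775 / 1924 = -6.64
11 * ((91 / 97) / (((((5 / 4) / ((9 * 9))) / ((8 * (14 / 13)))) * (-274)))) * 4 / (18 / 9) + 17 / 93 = -258728803 / 6179385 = -41.87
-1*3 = -3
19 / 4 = 4.75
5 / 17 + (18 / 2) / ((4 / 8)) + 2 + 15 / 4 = 1635 / 68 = 24.04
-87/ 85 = -1.02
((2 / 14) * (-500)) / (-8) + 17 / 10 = 372 / 35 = 10.63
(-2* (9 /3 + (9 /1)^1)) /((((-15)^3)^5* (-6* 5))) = -4 /2189469451904296875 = -0.00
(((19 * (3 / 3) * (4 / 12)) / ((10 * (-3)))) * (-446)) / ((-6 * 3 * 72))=-4237 / 58320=-0.07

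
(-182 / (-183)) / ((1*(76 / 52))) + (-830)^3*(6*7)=-83500342755634 / 3477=-24015053999.32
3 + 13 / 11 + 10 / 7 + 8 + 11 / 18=19711 / 1386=14.22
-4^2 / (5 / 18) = -288 / 5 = -57.60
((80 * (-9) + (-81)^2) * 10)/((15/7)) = 27258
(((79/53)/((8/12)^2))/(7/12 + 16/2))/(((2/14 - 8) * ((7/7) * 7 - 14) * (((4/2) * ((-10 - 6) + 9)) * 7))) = -2133/29424010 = -0.00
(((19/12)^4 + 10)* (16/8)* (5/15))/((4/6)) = 337681/20736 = 16.28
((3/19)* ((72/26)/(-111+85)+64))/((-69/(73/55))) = -788254/4061915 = -0.19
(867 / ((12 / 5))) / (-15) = -289 / 12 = -24.08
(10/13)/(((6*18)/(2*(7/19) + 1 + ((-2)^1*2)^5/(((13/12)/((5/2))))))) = -972085/57798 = -16.82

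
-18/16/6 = -3/16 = -0.19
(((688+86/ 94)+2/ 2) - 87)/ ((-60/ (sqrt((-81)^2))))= -765099/ 940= -813.94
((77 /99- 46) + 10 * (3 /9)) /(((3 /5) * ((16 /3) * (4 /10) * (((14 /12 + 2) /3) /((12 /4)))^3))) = -20612475 /27436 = -751.29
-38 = -38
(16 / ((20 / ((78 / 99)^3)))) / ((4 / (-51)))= -298792 / 59895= -4.99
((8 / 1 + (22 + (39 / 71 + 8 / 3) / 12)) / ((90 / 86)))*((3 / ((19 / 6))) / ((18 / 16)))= 2661356 / 109269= 24.36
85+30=115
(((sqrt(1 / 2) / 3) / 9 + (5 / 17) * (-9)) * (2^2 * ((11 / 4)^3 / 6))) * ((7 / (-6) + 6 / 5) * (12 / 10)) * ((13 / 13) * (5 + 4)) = -35937 / 2720 + 1331 * sqrt(2) / 14400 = -13.08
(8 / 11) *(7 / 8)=7 / 11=0.64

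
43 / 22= 1.95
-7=-7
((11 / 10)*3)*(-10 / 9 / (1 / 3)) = -11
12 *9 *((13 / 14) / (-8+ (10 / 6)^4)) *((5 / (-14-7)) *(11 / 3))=347490 / 1127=308.33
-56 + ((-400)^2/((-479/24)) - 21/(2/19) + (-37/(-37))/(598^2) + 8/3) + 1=-4249009423301/513876948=-8268.53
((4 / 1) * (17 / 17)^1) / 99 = 4 / 99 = 0.04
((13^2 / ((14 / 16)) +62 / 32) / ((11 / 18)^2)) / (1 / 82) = 72560529 / 1694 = 42833.84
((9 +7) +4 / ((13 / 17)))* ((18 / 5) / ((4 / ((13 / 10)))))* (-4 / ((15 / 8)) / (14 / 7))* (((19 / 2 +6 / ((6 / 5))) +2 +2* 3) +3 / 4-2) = -14076 / 25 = -563.04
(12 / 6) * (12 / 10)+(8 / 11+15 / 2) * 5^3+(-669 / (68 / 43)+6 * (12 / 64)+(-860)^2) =5536762497 / 7480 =740208.89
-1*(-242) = 242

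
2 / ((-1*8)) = -0.25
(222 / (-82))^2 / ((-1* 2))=-12321 / 3362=-3.66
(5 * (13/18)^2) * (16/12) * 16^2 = 216320/243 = 890.21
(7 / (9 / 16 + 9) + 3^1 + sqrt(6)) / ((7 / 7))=sqrt(6) + 571 / 153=6.18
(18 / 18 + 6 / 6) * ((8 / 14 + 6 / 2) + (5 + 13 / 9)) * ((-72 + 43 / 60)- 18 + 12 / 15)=-3349979 / 1890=-1772.48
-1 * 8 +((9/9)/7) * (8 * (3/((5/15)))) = 16/7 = 2.29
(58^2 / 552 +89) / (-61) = -13123 / 8418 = -1.56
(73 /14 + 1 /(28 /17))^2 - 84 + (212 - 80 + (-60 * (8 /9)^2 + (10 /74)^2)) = 999771883 /28978992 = 34.50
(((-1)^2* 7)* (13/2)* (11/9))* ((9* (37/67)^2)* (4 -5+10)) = 12333321/8978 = 1373.73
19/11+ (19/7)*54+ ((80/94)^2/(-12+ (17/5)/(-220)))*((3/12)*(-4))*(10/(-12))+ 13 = 1087517312780/6744357543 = 161.25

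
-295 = -295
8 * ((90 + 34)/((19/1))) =992/19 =52.21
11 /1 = 11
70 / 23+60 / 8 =10.54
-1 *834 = -834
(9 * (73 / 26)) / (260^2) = 657 / 1757600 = 0.00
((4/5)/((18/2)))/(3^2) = 4/405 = 0.01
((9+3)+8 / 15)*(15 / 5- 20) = -3196 / 15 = -213.07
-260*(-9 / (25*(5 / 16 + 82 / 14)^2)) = 5870592 / 2387405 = 2.46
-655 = -655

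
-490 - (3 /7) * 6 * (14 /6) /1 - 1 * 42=-538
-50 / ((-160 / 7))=35 / 16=2.19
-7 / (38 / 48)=-8.84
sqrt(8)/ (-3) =-2 * sqrt(2)/ 3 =-0.94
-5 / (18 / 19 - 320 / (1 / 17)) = 95 / 103342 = 0.00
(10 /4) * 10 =25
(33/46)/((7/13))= 429/322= 1.33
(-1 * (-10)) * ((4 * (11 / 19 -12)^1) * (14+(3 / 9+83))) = -2534560 / 57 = -44465.96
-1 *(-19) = 19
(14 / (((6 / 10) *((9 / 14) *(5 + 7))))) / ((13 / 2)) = 490 / 1053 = 0.47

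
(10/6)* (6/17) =10/17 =0.59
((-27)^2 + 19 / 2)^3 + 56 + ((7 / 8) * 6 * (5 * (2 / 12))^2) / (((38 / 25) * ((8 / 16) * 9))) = 3305893873681 / 8208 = 402764848.16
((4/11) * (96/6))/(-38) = -32/209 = -0.15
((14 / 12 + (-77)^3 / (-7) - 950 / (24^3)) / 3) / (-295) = -73.70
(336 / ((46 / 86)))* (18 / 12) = 21672 / 23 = 942.26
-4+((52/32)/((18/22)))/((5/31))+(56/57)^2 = 401971/43320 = 9.28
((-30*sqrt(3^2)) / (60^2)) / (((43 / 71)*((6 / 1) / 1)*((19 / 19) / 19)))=-1349 / 10320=-0.13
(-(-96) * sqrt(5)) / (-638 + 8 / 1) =-16 * sqrt(5) / 105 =-0.34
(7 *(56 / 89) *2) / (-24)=-98 / 267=-0.37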